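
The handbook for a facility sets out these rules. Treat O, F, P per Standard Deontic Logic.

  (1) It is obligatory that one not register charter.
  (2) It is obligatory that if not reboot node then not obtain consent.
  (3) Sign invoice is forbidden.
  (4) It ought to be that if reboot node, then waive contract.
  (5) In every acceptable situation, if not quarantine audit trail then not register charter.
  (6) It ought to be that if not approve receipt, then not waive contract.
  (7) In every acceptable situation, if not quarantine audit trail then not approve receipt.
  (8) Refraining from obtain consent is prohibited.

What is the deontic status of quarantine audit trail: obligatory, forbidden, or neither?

Obligatory

Premise 8, F(¬obtain_consent), is equivalent to O(obtain_consent).
Premise 2 is O(¬reboot_node → ¬obtain_consent); contrapositively O(obtain_consent → reboot_node). Since O(obtain_consent) holds, K gives O(reboot_node).
Premise 4 is O(reboot_node → waive_contract); since O(reboot_node), deontic closure gives O(waive_contract).
Premise 6, O(¬approve_receipt → ¬waive_contract), contraposes to O(waive_contract → approve_receipt); with O(waive_contract) we get O(approve_receipt).
Premise 7, O(¬quarantine_audit_trail → ¬approve_receipt), contraposes to O(approve_receipt → quarantine_audit_trail); with O(approve_receipt) we get O(quarantine_audit_trail).
Premises 1, 3, 5 do not contribute to this derivation.
Hence quarantine_audit_trail is obligatory.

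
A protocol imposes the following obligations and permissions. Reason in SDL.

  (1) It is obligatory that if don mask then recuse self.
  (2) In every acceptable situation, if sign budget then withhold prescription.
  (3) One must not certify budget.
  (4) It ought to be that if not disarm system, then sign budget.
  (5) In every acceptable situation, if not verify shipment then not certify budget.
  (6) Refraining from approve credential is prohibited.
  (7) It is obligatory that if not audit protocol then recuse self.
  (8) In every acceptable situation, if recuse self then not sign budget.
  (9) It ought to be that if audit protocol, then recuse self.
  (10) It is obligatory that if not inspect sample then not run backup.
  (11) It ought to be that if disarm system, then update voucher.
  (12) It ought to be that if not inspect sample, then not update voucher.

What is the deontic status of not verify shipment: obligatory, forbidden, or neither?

Premise 5 is O(¬verify_shipment → ¬certify_budget); even if O(¬certify_budget) held, inferring O(¬verify_shipment) would be affirming the consequent — invalid.
No premise or chain of K-axiom applications forces O(¬verify_shipment), and none forces O(verify_shipment). So ¬verify_shipment is neither obligatory nor forbidden under these norms.

Neither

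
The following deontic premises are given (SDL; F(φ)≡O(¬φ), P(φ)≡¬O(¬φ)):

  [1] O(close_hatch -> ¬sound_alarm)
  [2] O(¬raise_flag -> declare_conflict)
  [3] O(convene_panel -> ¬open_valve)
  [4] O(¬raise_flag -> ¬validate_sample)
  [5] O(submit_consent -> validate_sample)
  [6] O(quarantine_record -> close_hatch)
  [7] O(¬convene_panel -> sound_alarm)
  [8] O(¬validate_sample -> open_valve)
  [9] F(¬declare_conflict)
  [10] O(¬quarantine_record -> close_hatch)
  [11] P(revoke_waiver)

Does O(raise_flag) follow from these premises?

Yes

By case analysis on ¬quarantine_record: premise 10 gives O(¬quarantine_record -> close_hatch) and premise 6 gives O(quarantine_record -> close_hatch), so O(close_hatch) either way.
With premise 1, O(close_hatch -> ¬sound_alarm), the K-axiom yields O(¬sound_alarm).
Premise 7 is O(¬convene_panel -> sound_alarm); contrapositively O(¬sound_alarm -> convene_panel). Since O(¬sound_alarm) holds, K gives O(convene_panel).
Premise 3 is O(convene_panel -> ¬open_valve); since O(convene_panel), deontic closure gives O(¬open_valve).
Premise 8, O(¬validate_sample -> open_valve), contraposes to O(¬open_valve -> validate_sample); with O(¬open_valve) we get O(validate_sample).
The contrapositive of premise 4 (O(¬raise_flag -> ¬validate_sample)) is O(validate_sample -> raise_flag), and O(validate_sample) is already established, so O(raise_flag).
Premises 2, 5, 9, 11 do not contribute to this derivation.
So O(raise_flag) follows.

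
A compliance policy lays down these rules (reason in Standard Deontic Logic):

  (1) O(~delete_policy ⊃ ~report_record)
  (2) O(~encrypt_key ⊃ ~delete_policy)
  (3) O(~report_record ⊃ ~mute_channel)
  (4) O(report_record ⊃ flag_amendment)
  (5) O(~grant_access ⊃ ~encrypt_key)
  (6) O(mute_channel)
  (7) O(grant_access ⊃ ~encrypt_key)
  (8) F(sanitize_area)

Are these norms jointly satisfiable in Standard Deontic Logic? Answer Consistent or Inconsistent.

Inconsistent

By case analysis on ~grant_access: premise 5 gives O(~grant_access ⊃ ~encrypt_key) and premise 7 gives O(grant_access ⊃ ~encrypt_key), so O(~encrypt_key) either way.
Premise 2 is O(~encrypt_key ⊃ ~delete_policy); since O(~encrypt_key), deontic closure gives O(~delete_policy).
Premise 1 is O(~delete_policy ⊃ ~report_record); since O(~delete_policy), deontic closure gives O(~report_record).
Premise 3 is O(~report_record ⊃ ~mute_channel); since O(~report_record), deontic closure gives O(~mute_channel).
However, premise 6 gives O(mute_channel).
We now have both O(~mute_channel) and O(mute_channel) — mute_channel is simultaneously obligatory and forbidden, violating the D-axiom.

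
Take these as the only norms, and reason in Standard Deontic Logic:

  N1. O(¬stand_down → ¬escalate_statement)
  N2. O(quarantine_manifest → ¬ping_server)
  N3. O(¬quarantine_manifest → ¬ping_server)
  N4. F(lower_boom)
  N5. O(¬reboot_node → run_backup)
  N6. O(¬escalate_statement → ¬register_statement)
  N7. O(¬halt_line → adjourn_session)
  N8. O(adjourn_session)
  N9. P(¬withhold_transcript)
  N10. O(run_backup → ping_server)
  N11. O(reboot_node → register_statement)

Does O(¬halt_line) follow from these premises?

No

Premise 7 is O(¬halt_line → adjourn_session); even if O(adjourn_session) held, inferring O(¬halt_line) would be affirming the consequent — invalid.
No other premise forces O(¬halt_line). An ideal world satisfying every premise can still have ¬halt_line false, so O(¬halt_line) is not derivable.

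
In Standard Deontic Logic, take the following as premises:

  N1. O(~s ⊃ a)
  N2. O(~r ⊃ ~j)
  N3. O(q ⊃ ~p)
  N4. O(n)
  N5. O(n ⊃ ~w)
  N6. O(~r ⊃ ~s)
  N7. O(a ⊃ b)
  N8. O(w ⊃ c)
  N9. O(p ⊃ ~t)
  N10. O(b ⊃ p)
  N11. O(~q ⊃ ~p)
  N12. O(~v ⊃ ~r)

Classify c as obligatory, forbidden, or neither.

Premise 8 is O(w ⊃ c), but O(w) is not derivable from the premises, so it does not yield O(c).
No premise or chain of K-axiom applications forces O(c), and none forces O(~c). So c is neither obligatory nor forbidden under these norms.

Neither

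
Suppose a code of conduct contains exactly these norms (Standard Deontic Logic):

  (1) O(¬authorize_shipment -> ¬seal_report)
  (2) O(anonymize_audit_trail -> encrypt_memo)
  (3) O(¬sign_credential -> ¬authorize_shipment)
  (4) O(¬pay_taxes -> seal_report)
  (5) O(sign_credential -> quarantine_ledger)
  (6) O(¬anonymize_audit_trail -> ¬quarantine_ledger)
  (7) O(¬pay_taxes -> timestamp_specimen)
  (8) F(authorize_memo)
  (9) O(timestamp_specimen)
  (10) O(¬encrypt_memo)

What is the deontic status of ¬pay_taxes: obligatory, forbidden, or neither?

Premise 10 gives O(¬encrypt_memo).
Premise 2 is O(anonymize_audit_trail -> encrypt_memo); contrapositively O(¬encrypt_memo -> ¬anonymize_audit_trail). Since O(¬encrypt_memo) holds, K gives O(¬anonymize_audit_trail).
From O(¬anonymize_audit_trail) and premise 6, O(¬anonymize_audit_trail -> ¬quarantine_ledger), we obtain O(¬quarantine_ledger).
The contrapositive of premise 5 (O(sign_credential -> quarantine_ledger)) is O(¬quarantine_ledger -> ¬sign_credential), and O(¬quarantine_ledger) is already established, so O(¬sign_credential).
Applying K to premise 3 (O(¬sign_credential -> ¬authorize_shipment)) and O(¬sign_credential) yields O(¬authorize_shipment).
From O(¬authorize_shipment) and premise 1, O(¬authorize_shipment -> ¬seal_report), we obtain O(¬seal_report).
Premise 4 is O(¬pay_taxes -> seal_report); contrapositively O(¬seal_report -> pay_taxes). Since O(¬seal_report) holds, K gives O(pay_taxes).
Premises 7, 8, 9 do not contribute to this derivation.
Thus O(pay_taxes), which is F(¬pay_taxes): ¬pay_taxes is forbidden.

Forbidden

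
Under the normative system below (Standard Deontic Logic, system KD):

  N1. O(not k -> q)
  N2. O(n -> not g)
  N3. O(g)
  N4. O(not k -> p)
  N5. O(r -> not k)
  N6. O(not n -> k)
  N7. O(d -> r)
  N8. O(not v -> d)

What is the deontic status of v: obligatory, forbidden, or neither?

Premise 3 states O(g) outright.
Premise 2 is O(n -> not g); contrapositively O(g -> not n). Since O(g) holds, K gives O(not n).
With premise 6, O(not n -> k), the K-axiom yields O(k).
The contrapositive of premise 5 (O(r -> not k)) is O(k -> not r), and O(k) is already established, so O(not r).
Premise 7, O(d -> r), contraposes to O(not r -> not d); with O(not r) we get O(not d).
Premise 8, O(not v -> d), contraposes to O(not d -> v); with O(not d) we get O(v).
Premises 1, 4 do not contribute to this derivation.
Hence v is obligatory.

Obligatory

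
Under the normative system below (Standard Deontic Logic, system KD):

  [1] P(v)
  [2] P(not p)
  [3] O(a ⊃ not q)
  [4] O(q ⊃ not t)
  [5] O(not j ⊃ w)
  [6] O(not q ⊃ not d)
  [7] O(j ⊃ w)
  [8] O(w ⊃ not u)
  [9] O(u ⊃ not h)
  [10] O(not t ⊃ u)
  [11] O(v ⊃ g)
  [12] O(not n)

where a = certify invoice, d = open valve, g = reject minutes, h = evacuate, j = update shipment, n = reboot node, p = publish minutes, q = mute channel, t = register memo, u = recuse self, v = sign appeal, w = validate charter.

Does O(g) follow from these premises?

Premise 11 is O(v ⊃ g), but O(v) is not derivable from the premises (the permission P(v) asserts only not O(not v), not O(v)), so it does not yield O(g).
No other premise forces O(g). An ideal world satisfying every premise can still have g false, so O(g) is not derivable.

No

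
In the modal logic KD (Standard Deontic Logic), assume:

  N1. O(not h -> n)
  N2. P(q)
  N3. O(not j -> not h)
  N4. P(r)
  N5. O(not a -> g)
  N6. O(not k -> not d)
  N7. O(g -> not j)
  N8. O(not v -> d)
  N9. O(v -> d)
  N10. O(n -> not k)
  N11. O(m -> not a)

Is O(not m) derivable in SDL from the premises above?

Yes

By case analysis on v: premise 9 gives O(v -> d) and premise 8 gives O(not v -> d), so O(d) either way.
The contrapositive of premise 6 (O(not k -> not d)) is O(d -> k), and O(d) is already established, so O(k).
Premise 10 is O(n -> not k); contrapositively O(k -> not n). Since O(k) holds, K gives O(not n).
Premise 1, O(not h -> n), contraposes to O(not n -> h); with O(not n) we get O(h).
Premise 3 is O(not j -> not h); contrapositively O(h -> j). Since O(h) holds, K gives O(j).
Premise 7, O(g -> not j), contraposes to O(j -> not g); with O(j) we get O(not g).
Premise 5, O(not a -> g), contraposes to O(not g -> a); with O(not g) we get O(a).
Premise 11 is O(m -> not a); contrapositively O(a -> not m). Since O(a) holds, K gives O(not m).
Premises 2, 4 do not contribute to this derivation.
So O(not m) follows.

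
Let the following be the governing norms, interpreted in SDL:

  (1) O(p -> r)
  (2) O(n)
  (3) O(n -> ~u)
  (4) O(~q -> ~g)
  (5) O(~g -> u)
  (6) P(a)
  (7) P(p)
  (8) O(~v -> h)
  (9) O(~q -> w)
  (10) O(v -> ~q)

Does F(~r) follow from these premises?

No

Premise 1 is O(p -> r), but O(p) is not derivable from the premises (the permission P(p) asserts only ~O(~p), not O(p)), so it does not yield O(r).
No other premise forces O(r). An ideal world satisfying every premise can still have ~r true, so F(~r) is not derivable.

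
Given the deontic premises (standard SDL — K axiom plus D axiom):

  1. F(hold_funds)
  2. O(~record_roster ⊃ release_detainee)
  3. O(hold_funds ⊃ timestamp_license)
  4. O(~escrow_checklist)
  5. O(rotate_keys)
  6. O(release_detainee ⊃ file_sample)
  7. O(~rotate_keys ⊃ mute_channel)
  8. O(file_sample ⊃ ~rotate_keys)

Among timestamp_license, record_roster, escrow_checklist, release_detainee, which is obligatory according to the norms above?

Premise 5 gives O(rotate_keys).
Premise 8, O(file_sample ⊃ ~rotate_keys), contraposes to O(rotate_keys ⊃ ~file_sample); with O(rotate_keys) we get O(~file_sample).
Premise 6, O(release_detainee ⊃ file_sample), contraposes to O(~file_sample ⊃ ~release_detainee); with O(~file_sample) we get O(~release_detainee).
Premise 2, O(~record_roster ⊃ release_detainee), contraposes to O(~release_detainee ⊃ record_roster); with O(~release_detainee) we get O(record_roster).
So O(record_roster) holds — record_roster is obligatory. None of the other listed options is made obligatory by any chain of premises.

record_roster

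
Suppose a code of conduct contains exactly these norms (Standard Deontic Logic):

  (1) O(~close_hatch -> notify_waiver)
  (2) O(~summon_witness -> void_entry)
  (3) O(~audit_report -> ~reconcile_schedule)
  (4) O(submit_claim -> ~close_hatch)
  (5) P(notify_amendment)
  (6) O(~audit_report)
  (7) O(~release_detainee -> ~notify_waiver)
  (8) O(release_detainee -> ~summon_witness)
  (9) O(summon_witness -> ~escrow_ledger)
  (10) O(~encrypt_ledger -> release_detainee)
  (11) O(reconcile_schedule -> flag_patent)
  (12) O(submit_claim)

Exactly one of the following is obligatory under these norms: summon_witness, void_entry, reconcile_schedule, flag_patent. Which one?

Premise 12 states O(submit_claim) outright.
Premise 4 is O(submit_claim -> ~close_hatch); since O(submit_claim), deontic closure gives O(~close_hatch).
Applying K to premise 1 (O(~close_hatch -> notify_waiver)) and O(~close_hatch) yields O(notify_waiver).
The contrapositive of premise 7 (O(~release_detainee -> ~notify_waiver)) is O(notify_waiver -> release_detainee), and O(notify_waiver) is already established, so O(release_detainee).
From O(release_detainee) and premise 8, O(release_detainee -> ~summon_witness), we obtain O(~summon_witness).
Applying K to premise 2 (O(~summon_witness -> void_entry)) and O(~summon_witness) yields O(void_entry).
So O(void_entry) holds — void_entry is obligatory. None of the other listed options is made obligatory by any chain of premises.

void_entry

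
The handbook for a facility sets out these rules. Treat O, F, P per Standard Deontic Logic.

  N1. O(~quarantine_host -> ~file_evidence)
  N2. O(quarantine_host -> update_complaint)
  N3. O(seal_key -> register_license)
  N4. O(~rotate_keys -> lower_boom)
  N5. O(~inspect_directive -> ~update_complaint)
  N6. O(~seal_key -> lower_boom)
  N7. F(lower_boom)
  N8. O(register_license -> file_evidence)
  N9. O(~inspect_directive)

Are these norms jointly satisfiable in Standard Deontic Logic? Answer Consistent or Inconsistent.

From premise 9 we have O(~inspect_directive).
Premise 5 is O(~inspect_directive -> ~update_complaint); since O(~inspect_directive), deontic closure gives O(~update_complaint).
The contrapositive of premise 2 (O(quarantine_host -> update_complaint)) is O(~update_complaint -> ~quarantine_host), and O(~update_complaint) is already established, so O(~quarantine_host).
From O(~quarantine_host) and premise 1, O(~quarantine_host -> ~file_evidence), we obtain O(~file_evidence).
Premise 8, O(register_license -> file_evidence), contraposes to O(~file_evidence -> ~register_license); with O(~file_evidence) we get O(~register_license).
Premise 3, O(seal_key -> register_license), contraposes to O(~register_license -> ~seal_key); with O(~register_license) we get O(~seal_key).
Applying K to premise 6 (O(~seal_key -> lower_boom)) and O(~seal_key) yields O(lower_boom).
But premise 7, F(lower_boom), means O(~lower_boom).
We now have both O(lower_boom) and O(~lower_boom) — lower_boom is simultaneously obligatory and forbidden, violating the D-axiom.

Inconsistent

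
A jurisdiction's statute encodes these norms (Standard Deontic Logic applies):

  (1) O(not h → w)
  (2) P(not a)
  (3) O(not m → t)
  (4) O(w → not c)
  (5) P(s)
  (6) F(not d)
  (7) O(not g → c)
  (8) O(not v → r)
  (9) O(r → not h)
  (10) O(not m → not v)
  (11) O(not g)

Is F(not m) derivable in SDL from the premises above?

From premise 11 we have O(not g).
Applying K to premise 7 (O(not g → c)) and O(not g) yields O(c).
Premise 4, O(w → not c), contraposes to O(c → not w); with O(c) we get O(not w).
The contrapositive of premise 1 (O(not h → w)) is O(not w → h), and O(not w) is already established, so O(h).
The contrapositive of premise 9 (O(r → not h)) is O(h → not r), and O(h) is already established, so O(not r).
The contrapositive of premise 8 (O(not v → r)) is O(not r → v), and O(not r) is already established, so O(v).
The contrapositive of premise 10 (O(not m → not v)) is O(v → m), and O(v) is already established, so O(m).
Premises 2, 3, 5, 6 do not contribute to this derivation.
So O(m) holds, i.e. F(not m). The claim follows.

Yes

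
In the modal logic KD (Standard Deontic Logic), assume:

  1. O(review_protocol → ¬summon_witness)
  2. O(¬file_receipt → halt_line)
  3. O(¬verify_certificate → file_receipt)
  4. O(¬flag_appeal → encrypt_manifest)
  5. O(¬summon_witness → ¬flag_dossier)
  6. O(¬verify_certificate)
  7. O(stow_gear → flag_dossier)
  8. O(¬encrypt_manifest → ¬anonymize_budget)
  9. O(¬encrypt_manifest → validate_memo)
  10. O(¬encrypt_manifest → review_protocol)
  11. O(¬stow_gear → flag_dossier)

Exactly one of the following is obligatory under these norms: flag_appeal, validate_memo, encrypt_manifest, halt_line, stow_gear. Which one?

encrypt_manifest

By case analysis on stow_gear: premise 7 gives O(stow_gear → flag_dossier) and premise 11 gives O(¬stow_gear → flag_dossier), so O(flag_dossier) either way.
Premise 5, O(¬summon_witness → ¬flag_dossier), contraposes to O(flag_dossier → summon_witness); with O(flag_dossier) we get O(summon_witness).
The contrapositive of premise 1 (O(review_protocol → ¬summon_witness)) is O(summon_witness → ¬review_protocol), and O(summon_witness) is already established, so O(¬review_protocol).
Premise 10, O(¬encrypt_manifest → review_protocol), contraposes to O(¬review_protocol → encrypt_manifest); with O(¬review_protocol) we get O(encrypt_manifest).
So O(encrypt_manifest) holds — encrypt_manifest is obligatory. None of the other listed options is made obligatory by any chain of premises.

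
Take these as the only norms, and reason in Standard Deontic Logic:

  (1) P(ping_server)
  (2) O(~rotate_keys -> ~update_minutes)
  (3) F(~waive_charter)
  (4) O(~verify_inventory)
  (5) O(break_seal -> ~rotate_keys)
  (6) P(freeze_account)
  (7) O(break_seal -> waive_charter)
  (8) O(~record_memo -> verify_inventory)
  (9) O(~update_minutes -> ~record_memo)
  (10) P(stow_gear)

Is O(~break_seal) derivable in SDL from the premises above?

Premise 4 states O(~verify_inventory) outright.
The contrapositive of premise 8 (O(~record_memo -> verify_inventory)) is O(~verify_inventory -> record_memo), and O(~verify_inventory) is already established, so O(record_memo).
The contrapositive of premise 9 (O(~update_minutes -> ~record_memo)) is O(record_memo -> update_minutes), and O(record_memo) is already established, so O(update_minutes).
Premise 2 is O(~rotate_keys -> ~update_minutes); contrapositively O(update_minutes -> rotate_keys). Since O(update_minutes) holds, K gives O(rotate_keys).
Premise 5 is O(break_seal -> ~rotate_keys); contrapositively O(rotate_keys -> ~break_seal). Since O(rotate_keys) holds, K gives O(~break_seal).
Premises 1, 3, 6, 7, 10 do not contribute to this derivation.
So O(~break_seal) follows.

Yes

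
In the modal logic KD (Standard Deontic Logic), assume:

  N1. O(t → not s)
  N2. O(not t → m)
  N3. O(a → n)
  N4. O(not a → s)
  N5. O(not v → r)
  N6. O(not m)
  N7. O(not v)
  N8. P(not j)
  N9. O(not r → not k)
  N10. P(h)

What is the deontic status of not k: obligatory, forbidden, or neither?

Premise 9 is O(not r → not k), but O(not r) is not derivable from the premises, so it does not yield O(not k).
No premise or chain of K-axiom applications forces O(not k), and none forces O(k). So not k is neither obligatory nor forbidden under these norms.

Neither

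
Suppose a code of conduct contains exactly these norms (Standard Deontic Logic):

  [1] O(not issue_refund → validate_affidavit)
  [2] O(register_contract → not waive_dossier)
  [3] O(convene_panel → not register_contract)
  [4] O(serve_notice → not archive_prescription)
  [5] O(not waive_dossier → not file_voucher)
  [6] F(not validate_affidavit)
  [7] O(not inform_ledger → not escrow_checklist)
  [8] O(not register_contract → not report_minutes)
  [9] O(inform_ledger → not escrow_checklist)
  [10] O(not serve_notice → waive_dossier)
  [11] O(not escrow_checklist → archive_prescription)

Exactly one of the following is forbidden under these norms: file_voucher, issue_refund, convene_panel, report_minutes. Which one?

Premises 9 and 7 cover both cases: O(inform_ledger → not escrow_checklist) and O(not inform_ledger → not escrow_checklist). Since inform_ledger ∨ not inform_ledger is a tautology, O(not escrow_checklist) follows.
From O(not escrow_checklist) and premise 11, O(not escrow_checklist → archive_prescription), we obtain O(archive_prescription).
Premise 4, O(serve_notice → not archive_prescription), contraposes to O(archive_prescription → not serve_notice); with O(archive_prescription) we get O(not serve_notice).
With premise 10, O(not serve_notice → waive_dossier), the K-axiom yields O(waive_dossier).
The contrapositive of premise 2 (O(register_contract → not waive_dossier)) is O(waive_dossier → not register_contract), and O(waive_dossier) is already established, so O(not register_contract).
Premise 8 is O(not register_contract → not report_minutes); since O(not register_contract), deontic closure gives O(not report_minutes).
So O(not report_minutes) holds, i.e. report_minutes is forbidden. None of the other listed options is forbidden under the premises.

report_minutes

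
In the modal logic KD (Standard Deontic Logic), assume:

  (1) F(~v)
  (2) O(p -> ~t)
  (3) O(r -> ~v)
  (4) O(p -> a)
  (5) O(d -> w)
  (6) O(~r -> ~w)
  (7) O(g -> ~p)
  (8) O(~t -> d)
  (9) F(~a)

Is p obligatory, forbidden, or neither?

F(~v) at premise 1 means O(v).
Premise 3, O(r -> ~v), contraposes to O(v -> ~r); with O(v) we get O(~r).
Premise 6 is O(~r -> ~w); since O(~r), deontic closure gives O(~w).
The contrapositive of premise 5 (O(d -> w)) is O(~w -> ~d), and O(~w) is already established, so O(~d).
Premise 8, O(~t -> d), contraposes to O(~d -> t); with O(~d) we get O(t).
Premise 2, O(p -> ~t), contraposes to O(t -> ~p); with O(t) we get O(~p).
Premises 4, 7, 9 do not contribute to this derivation.
Thus O(~p), which is F(p): p is forbidden.

Forbidden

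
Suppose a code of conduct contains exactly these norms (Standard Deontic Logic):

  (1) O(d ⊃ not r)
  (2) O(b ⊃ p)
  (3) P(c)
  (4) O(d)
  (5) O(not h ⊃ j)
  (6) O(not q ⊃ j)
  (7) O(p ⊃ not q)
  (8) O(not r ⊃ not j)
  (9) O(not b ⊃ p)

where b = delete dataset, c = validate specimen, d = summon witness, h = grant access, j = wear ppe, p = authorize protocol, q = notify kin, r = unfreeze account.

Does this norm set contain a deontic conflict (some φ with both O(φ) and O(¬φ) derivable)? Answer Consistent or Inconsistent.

Inconsistent

Premises 2 and 9 cover both cases: O(b ⊃ p) and O(not b ⊃ p). Since b ∨ not b is a tautology, O(p) follows.
With premise 7, O(p ⊃ not q), the K-axiom yields O(not q).
With premise 6, O(not q ⊃ j), the K-axiom yields O(j).
The contrapositive of premise 8 (O(not r ⊃ not j)) is O(j ⊃ r), and O(j) is already established, so O(r).
Premise 1, O(d ⊃ not r), contraposes to O(r ⊃ not d); with O(r) we get O(not d).
But premise 4 directly asserts O(d).
We now have both O(not d) and O(d) — d is simultaneously obligatory and forbidden, violating the D-axiom.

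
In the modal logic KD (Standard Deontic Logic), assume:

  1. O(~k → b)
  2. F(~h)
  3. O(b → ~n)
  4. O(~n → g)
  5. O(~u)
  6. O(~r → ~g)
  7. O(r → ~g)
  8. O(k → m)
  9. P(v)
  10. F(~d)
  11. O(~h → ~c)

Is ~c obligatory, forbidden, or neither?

Neither

Premise 11 is O(~h → ~c), but O(~h) is not derivable from the premises, so it does not yield O(~c).
No premise or chain of K-axiom applications forces O(~c), and none forces O(c). So ~c is neither obligatory nor forbidden under these norms.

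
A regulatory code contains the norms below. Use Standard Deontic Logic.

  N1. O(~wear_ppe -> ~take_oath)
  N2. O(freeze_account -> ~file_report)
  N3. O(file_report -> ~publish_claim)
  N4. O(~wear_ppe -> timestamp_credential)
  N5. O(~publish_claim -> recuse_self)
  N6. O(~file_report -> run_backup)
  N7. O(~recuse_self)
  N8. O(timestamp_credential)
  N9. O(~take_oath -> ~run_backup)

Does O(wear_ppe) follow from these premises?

From premise 7 we have O(~recuse_self).
Premise 5 is O(~publish_claim -> recuse_self); contrapositively O(~recuse_self -> publish_claim). Since O(~recuse_self) holds, K gives O(publish_claim).
Premise 3 is O(file_report -> ~publish_claim); contrapositively O(publish_claim -> ~file_report). Since O(publish_claim) holds, K gives O(~file_report).
Applying K to premise 6 (O(~file_report -> run_backup)) and O(~file_report) yields O(run_backup).
The contrapositive of premise 9 (O(~take_oath -> ~run_backup)) is O(run_backup -> take_oath), and O(run_backup) is already established, so O(take_oath).
The contrapositive of premise 1 (O(~wear_ppe -> ~take_oath)) is O(take_oath -> wear_ppe), and O(take_oath) is already established, so O(wear_ppe).
Premises 2, 4, 8 do not contribute to this derivation.
So O(wear_ppe) follows.

Yes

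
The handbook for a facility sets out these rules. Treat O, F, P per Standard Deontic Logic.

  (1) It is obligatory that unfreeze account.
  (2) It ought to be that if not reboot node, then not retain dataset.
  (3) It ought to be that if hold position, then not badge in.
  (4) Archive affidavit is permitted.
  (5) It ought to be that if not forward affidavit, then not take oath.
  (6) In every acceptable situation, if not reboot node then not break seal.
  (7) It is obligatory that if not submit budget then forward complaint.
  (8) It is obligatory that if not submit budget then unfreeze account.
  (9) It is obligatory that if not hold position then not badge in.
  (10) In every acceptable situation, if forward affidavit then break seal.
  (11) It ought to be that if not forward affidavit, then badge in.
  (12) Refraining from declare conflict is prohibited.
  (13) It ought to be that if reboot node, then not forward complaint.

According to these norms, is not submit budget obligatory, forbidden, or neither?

By case analysis on hold_position: premise 3 gives O(hold_position → ¬badge_in) and premise 9 gives O(¬hold_position → ¬badge_in), so O(¬badge_in) either way.
Premise 11, O(¬forward_affidavit → badge_in), contraposes to O(¬badge_in → forward_affidavit); with O(¬badge_in) we get O(forward_affidavit).
With premise 10, O(forward_affidavit → break_seal), the K-axiom yields O(break_seal).
The contrapositive of premise 6 (O(¬reboot_node → ¬break_seal)) is O(break_seal → reboot_node), and O(break_seal) is already established, so O(reboot_node).
Applying K to premise 13 (O(reboot_node → ¬forward_complaint)) and O(reboot_node) yields O(¬forward_complaint).
The contrapositive of premise 7 (O(¬submit_budget → forward_complaint)) is O(¬forward_complaint → submit_budget), and O(¬forward_complaint) is already established, so O(submit_budget).
Premises 1, 2, 4, 5, 8, 12 do not contribute to this derivation.
Thus O(submit_budget), which is F(¬submit_budget): ¬submit_budget is forbidden.

Forbidden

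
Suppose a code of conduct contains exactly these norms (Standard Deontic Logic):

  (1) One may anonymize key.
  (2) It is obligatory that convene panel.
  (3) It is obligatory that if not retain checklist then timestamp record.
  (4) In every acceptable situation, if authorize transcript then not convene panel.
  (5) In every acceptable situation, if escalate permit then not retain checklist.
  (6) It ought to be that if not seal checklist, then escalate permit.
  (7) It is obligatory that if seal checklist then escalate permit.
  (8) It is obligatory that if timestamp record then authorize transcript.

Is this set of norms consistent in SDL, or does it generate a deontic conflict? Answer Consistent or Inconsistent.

Inconsistent

By case analysis on ¬seal_checklist: premise 6 gives O(¬seal_checklist → escalate_permit) and premise 7 gives O(seal_checklist → escalate_permit), so O(escalate_permit) either way.
From O(escalate_permit) and premise 5, O(escalate_permit → ¬retain_checklist), we obtain O(¬retain_checklist).
Premise 3 is O(¬retain_checklist → timestamp_record); since O(¬retain_checklist), deontic closure gives O(timestamp_record).
With premise 8, O(timestamp_record → authorize_transcript), the K-axiom yields O(authorize_transcript).
Premise 4 is O(authorize_transcript → ¬convene_panel); since O(authorize_transcript), deontic closure gives O(¬convene_panel).
But premise 2 directly asserts O(convene_panel).
We now have both O(¬convene_panel) and O(convene_panel) — convene_panel is simultaneously obligatory and forbidden, violating the D-axiom.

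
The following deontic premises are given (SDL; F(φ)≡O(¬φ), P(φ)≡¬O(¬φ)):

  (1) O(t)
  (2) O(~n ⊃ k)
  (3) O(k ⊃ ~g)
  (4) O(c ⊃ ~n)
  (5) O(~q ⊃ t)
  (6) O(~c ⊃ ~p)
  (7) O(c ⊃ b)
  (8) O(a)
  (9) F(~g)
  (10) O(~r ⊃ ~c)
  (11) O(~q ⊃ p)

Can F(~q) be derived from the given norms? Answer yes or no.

Yes

F(~g) at premise 9 means O(g).
Premise 3 is O(k ⊃ ~g); contrapositively O(g ⊃ ~k). Since O(g) holds, K gives O(~k).
The contrapositive of premise 2 (O(~n ⊃ k)) is O(~k ⊃ n), and O(~k) is already established, so O(n).
The contrapositive of premise 4 (O(c ⊃ ~n)) is O(n ⊃ ~c), and O(n) is already established, so O(~c).
From O(~c) and premise 6, O(~c ⊃ ~p), we obtain O(~p).
The contrapositive of premise 11 (O(~q ⊃ p)) is O(~p ⊃ q), and O(~p) is already established, so O(q).
Premises 1, 5, 7, 8, 10 do not contribute to this derivation.
So O(q) holds, i.e. F(~q). The claim follows.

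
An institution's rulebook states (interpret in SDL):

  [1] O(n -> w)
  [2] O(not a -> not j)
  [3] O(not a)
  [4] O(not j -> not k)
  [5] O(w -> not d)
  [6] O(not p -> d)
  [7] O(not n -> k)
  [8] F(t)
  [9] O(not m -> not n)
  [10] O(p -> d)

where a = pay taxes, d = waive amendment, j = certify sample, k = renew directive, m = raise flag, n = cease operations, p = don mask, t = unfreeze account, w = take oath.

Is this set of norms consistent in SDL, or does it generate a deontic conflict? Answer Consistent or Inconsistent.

Premises 10 and 6 cover both cases: O(p -> d) and O(not p -> d). Since p ∨ not p is a tautology, O(d) follows.
Premise 5, O(w -> not d), contraposes to O(d -> not w); with O(d) we get O(not w).
The contrapositive of premise 1 (O(n -> w)) is O(not w -> not n), and O(not w) is already established, so O(not n).
From O(not n) and premise 7, O(not n -> k), we obtain O(k).
Premise 4 is O(not j -> not k); contrapositively O(k -> j). Since O(k) holds, K gives O(j).
Premise 2, O(not a -> not j), contraposes to O(j -> a); with O(j) we get O(a).
But premise 3 directly asserts O(not a).
We now have both O(a) and O(not a) — a is simultaneously obligatory and forbidden, violating the D-axiom.

Inconsistent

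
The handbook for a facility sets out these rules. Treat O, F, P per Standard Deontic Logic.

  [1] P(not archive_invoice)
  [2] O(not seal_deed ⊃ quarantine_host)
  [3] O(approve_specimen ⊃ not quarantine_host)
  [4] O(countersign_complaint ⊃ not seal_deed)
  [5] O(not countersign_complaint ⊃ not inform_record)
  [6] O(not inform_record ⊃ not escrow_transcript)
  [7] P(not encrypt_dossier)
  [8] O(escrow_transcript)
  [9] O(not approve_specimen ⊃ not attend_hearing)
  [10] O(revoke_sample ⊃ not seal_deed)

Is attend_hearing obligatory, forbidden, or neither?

Premise 8 gives O(escrow_transcript).
Premise 6 is O(not inform_record ⊃ not escrow_transcript); contrapositively O(escrow_transcript ⊃ inform_record). Since O(escrow_transcript) holds, K gives O(inform_record).
The contrapositive of premise 5 (O(not countersign_complaint ⊃ not inform_record)) is O(inform_record ⊃ countersign_complaint), and O(inform_record) is already established, so O(countersign_complaint).
Premise 4 is O(countersign_complaint ⊃ not seal_deed); since O(countersign_complaint), deontic closure gives O(not seal_deed).
Premise 2 is O(not seal_deed ⊃ quarantine_host); since O(not seal_deed), deontic closure gives O(quarantine_host).
Premise 3 is O(approve_specimen ⊃ not quarantine_host); contrapositively O(quarantine_host ⊃ not approve_specimen). Since O(quarantine_host) holds, K gives O(not approve_specimen).
Applying K to premise 9 (O(not approve_specimen ⊃ not attend_hearing)) and O(not approve_specimen) yields O(not attend_hearing).
Premises 1, 7, 10 do not contribute to this derivation.
Thus O(not attend_hearing), which is F(attend_hearing): attend_hearing is forbidden.

Forbidden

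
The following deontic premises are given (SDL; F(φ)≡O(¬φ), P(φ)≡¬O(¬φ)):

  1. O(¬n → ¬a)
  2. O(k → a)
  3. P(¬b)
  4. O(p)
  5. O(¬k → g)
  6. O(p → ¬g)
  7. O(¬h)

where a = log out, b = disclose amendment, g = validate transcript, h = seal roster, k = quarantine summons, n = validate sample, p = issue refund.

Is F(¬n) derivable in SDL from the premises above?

Yes

From premise 4 we have O(p).
Premise 6 is O(p → ¬g); since O(p), deontic closure gives O(¬g).
Premise 5, O(¬k → g), contraposes to O(¬g → k); with O(¬g) we get O(k).
Premise 2 is O(k → a); since O(k), deontic closure gives O(a).
Premise 1 is O(¬n → ¬a); contrapositively O(a → n). Since O(a) holds, K gives O(n).
Premises 3, 7 do not contribute to this derivation.
So O(n) holds, i.e. F(¬n). The claim follows.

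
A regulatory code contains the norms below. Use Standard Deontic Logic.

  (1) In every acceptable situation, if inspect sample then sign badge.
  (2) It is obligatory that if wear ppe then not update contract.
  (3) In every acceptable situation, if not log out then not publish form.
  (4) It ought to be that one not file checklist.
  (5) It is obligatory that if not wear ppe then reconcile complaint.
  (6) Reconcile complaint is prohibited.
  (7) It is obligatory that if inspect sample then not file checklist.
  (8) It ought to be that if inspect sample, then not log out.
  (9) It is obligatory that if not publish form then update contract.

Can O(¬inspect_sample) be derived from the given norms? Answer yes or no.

F(reconcile_complaint) at premise 6 means O(¬reconcile_complaint).
The contrapositive of premise 5 (O(¬wear_ppe → reconcile_complaint)) is O(¬reconcile_complaint → wear_ppe), and O(¬reconcile_complaint) is already established, so O(wear_ppe).
With premise 2, O(wear_ppe → ¬update_contract), the K-axiom yields O(¬update_contract).
Premise 9 is O(¬publish_form → update_contract); contrapositively O(¬update_contract → publish_form). Since O(¬update_contract) holds, K gives O(publish_form).
The contrapositive of premise 3 (O(¬log_out → ¬publish_form)) is O(publish_form → log_out), and O(publish_form) is already established, so O(log_out).
Premise 8, O(inspect_sample → ¬log_out), contraposes to O(log_out → ¬inspect_sample); with O(log_out) we get O(¬inspect_sample).
Premises 1, 4, 7 do not contribute to this derivation.
So O(¬inspect_sample) follows.

Yes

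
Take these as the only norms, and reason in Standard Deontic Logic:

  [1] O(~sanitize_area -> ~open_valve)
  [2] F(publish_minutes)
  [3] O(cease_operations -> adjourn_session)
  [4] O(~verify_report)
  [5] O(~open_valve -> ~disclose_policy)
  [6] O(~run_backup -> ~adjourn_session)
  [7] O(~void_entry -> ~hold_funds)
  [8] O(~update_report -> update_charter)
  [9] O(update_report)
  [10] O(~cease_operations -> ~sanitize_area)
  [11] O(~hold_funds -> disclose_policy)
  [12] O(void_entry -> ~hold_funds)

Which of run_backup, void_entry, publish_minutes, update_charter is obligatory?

run_backup

Premises 12 and 7 are O(void_entry -> ~hold_funds) and O(~void_entry -> ~hold_funds); every ideal world satisfies void_entry or ~void_entry, so in either case ~hold_funds holds — hence O(~hold_funds).
From O(~hold_funds) and premise 11, O(~hold_funds -> disclose_policy), we obtain O(disclose_policy).
Premise 5 is O(~open_valve -> ~disclose_policy); contrapositively O(disclose_policy -> open_valve). Since O(disclose_policy) holds, K gives O(open_valve).
The contrapositive of premise 1 (O(~sanitize_area -> ~open_valve)) is O(open_valve -> sanitize_area), and O(open_valve) is already established, so O(sanitize_area).
Premise 10 is O(~cease_operations -> ~sanitize_area); contrapositively O(sanitize_area -> cease_operations). Since O(sanitize_area) holds, K gives O(cease_operations).
Applying K to premise 3 (O(cease_operations -> adjourn_session)) and O(cease_operations) yields O(adjourn_session).
The contrapositive of premise 6 (O(~run_backup -> ~adjourn_session)) is O(adjourn_session -> run_backup), and O(adjourn_session) is already established, so O(run_backup).
So O(run_backup) holds — run_backup is obligatory. None of the other listed options is made obligatory by any chain of premises.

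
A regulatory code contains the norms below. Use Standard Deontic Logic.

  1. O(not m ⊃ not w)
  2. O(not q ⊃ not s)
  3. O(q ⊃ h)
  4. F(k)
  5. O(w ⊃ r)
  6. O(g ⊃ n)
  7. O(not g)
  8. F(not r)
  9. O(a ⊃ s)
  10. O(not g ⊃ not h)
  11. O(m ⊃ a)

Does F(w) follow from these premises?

Premise 7 states O(not g) outright.
From O(not g) and premise 10, O(not g ⊃ not h), we obtain O(not h).
Premise 3 is O(q ⊃ h); contrapositively O(not h ⊃ not q). Since O(not h) holds, K gives O(not q).
From O(not q) and premise 2, O(not q ⊃ not s), we obtain O(not s).
Premise 9 is O(a ⊃ s); contrapositively O(not s ⊃ not a). Since O(not s) holds, K gives O(not a).
Premise 11, O(m ⊃ a), contraposes to O(not a ⊃ not m); with O(not a) we get O(not m).
Premise 1 is O(not m ⊃ not w); since O(not m), deontic closure gives O(not w).
Premises 4, 5, 6, 8 do not contribute to this derivation.
So O(not w) holds, i.e. F(w). The claim follows.

Yes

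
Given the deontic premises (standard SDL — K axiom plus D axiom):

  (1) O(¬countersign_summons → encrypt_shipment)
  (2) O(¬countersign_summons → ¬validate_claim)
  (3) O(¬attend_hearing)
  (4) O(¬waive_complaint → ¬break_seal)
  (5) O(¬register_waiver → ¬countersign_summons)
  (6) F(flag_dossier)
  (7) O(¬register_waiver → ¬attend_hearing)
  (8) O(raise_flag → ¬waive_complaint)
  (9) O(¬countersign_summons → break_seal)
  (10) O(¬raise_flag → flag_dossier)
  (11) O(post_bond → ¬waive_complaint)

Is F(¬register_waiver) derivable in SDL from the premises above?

Yes

F(flag_dossier) at premise 6 means O(¬flag_dossier).
Premise 10 is O(¬raise_flag → flag_dossier); contrapositively O(¬flag_dossier → raise_flag). Since O(¬flag_dossier) holds, K gives O(raise_flag).
With premise 8, O(raise_flag → ¬waive_complaint), the K-axiom yields O(¬waive_complaint).
Applying K to premise 4 (O(¬waive_complaint → ¬break_seal)) and O(¬waive_complaint) yields O(¬break_seal).
Premise 9 is O(¬countersign_summons → break_seal); contrapositively O(¬break_seal → countersign_summons). Since O(¬break_seal) holds, K gives O(countersign_summons).
The contrapositive of premise 5 (O(¬register_waiver → ¬countersign_summons)) is O(countersign_summons → register_waiver), and O(countersign_summons) is already established, so O(register_waiver).
Premises 1, 2, 3, 7, 11 do not contribute to this derivation.
So O(register_waiver) holds, i.e. F(¬register_waiver). The claim follows.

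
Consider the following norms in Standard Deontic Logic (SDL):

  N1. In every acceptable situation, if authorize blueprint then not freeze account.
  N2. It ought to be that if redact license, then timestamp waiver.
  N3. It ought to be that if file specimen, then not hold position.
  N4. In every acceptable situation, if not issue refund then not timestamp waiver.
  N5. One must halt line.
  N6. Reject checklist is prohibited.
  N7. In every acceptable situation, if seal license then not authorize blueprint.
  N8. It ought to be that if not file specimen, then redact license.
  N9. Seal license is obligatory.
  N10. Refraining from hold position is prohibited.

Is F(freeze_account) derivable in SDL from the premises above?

No

Premise 1 is O(authorize_blueprint → ¬freeze_account), but O(authorize_blueprint) is not derivable from the premises, so it does not yield O(¬freeze_account).
No other premise forces O(¬freeze_account). An ideal world satisfying every premise can still have freeze_account true, so F(freeze_account) is not derivable.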